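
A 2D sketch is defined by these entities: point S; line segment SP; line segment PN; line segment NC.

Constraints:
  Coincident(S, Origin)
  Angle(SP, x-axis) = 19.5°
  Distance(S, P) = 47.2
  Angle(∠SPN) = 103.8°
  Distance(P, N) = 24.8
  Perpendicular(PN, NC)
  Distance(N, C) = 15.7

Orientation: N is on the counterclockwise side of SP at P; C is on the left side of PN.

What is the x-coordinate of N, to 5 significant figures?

42.030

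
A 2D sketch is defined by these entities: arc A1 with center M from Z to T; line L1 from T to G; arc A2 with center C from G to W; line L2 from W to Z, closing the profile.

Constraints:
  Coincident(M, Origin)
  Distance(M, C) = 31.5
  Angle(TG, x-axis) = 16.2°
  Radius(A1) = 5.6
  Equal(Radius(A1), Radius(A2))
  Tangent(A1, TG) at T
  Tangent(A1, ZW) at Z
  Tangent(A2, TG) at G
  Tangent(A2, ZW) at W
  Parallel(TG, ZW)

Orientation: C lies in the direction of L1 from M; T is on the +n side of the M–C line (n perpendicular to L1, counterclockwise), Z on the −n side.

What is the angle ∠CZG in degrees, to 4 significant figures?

9.493°

Tangency of A1 to both parallel lines with radius 5.6 puts T and Z at M ± 5.6·n: T = (-1.562, 5.378), Z = (1.562, -5.378). Equal radii place G and W the same way about C: G = C + 5.6·n = (28.69, 14.17), W = C − 5.6·n = (31.81, 3.411). Then cos ∠CZG = ZC·ZG / (|ZC||ZG|), giving 9.493°.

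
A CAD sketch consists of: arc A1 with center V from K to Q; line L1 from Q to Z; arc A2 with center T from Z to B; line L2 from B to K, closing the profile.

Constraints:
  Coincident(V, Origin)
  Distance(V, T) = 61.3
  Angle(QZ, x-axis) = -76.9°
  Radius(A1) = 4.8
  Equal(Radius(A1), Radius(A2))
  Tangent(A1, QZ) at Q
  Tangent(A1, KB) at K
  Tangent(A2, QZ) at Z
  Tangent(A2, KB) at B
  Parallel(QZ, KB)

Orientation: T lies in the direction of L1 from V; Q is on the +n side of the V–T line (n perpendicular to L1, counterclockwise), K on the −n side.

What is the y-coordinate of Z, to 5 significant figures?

-58.617

The slot axis is L1's direction at -76.9°, so u = (cos -76.9°, sin -76.9°) = (0.22665, -0.97398) and n = (−sin -76.9°, cos -76.9°) = (0.97398, 0.22665). V is at the origin and T lies 61.3 along u from V, so T = 61.3·u = (13.894, -59.705). Tangency of A1 to both parallel lines with radius 4.8 puts Q and K at V ± 4.8·n: Q = (4.6751, 1.0879), K = (-4.6751, -1.0879). Equal radii place Z and B the same way about T: Z = T + 4.8·n = (18.569, -58.617), B = T − 4.8·n = (9.2186, -60.793). So Z.y = -58.617.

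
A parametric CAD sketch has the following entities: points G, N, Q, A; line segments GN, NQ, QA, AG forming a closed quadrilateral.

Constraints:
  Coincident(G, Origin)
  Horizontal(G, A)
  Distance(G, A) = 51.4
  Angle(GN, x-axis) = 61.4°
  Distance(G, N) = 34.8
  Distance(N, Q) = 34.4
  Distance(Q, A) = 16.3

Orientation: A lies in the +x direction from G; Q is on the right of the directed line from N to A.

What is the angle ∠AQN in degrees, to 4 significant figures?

128.1°

Checks: |NQ| = 34.40 ✓; |QA| = 16.30 ✓.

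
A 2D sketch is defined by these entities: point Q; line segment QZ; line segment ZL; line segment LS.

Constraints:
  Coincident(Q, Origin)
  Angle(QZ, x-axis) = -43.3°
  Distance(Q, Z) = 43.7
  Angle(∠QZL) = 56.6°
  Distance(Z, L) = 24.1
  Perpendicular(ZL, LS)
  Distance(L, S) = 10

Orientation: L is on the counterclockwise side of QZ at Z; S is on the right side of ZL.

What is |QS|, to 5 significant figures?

46.483

∠QZL = 56.6°, so ZL runs at -43.3° + (180° − 56.6°) = 80.100° from the x-axis; with |ZL| = 24.1, L = Z + 24.1·(cos 80.100°, sin 80.100°) = (35.947, -6.2291). ZL ⟂ LS; with |LS| = 10.0 on the right of ZL, S = L + 10.0·(0.98511, -0.17193) = (45.798, -7.9484). Then |QS| = |S − Q| = 46.483.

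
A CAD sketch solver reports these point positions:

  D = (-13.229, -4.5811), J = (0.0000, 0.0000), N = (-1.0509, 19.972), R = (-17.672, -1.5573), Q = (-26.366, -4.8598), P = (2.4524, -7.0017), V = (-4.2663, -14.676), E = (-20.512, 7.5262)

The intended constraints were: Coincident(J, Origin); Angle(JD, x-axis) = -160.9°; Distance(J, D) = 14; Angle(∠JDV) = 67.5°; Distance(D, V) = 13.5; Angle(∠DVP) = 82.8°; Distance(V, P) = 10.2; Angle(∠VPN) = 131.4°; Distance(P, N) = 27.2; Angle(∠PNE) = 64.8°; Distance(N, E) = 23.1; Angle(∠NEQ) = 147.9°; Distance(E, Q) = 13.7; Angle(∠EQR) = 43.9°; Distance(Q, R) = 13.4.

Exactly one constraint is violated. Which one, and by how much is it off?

Distance(Q, R) = 13.4 — off by 4.10.

J = (0.00, 0.00) ✓; JD at -160.9° ✓; |JD| = 14.00 ✓; ∠JDV = 67.50° ✓; |DV| = 13.50 ✓; ∠DVP = 82.80° ✓; |VP| = 10.20 ✓; ∠VPN = 131.4° ✓; |PN| = 27.20 ✓; ∠PNE = 64.80° ✓; |NE| = 23.10 ✓; ∠NEQ = 147.9° ✓; |EQ| = 13.70 ✓; ∠EQR = 43.90° ✓; |QR| = 9.300 ✗.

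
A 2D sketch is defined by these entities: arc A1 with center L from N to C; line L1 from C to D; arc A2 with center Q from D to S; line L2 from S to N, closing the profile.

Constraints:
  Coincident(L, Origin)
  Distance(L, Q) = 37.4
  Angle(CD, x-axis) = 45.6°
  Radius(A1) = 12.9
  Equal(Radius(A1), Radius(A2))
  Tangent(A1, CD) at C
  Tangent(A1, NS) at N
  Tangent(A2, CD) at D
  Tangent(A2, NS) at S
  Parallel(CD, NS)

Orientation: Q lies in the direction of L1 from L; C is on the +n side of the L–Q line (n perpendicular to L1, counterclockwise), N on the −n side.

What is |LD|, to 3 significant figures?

39.6

The slot axis is L1's direction at 45.6°, so u = (cos 45.6°, sin 45.6°) = (0.700, 0.714) and n = (−sin 45.6°, cos 45.6°) = (-0.714, 0.700). L is at the origin and Q lies 37.4 along u from L, so Q = 37.4·u = (26.2, 26.7). Tangency of A1 to both parallel lines with radius 12.9 puts C and N at L ± 12.9·n: C = (-9.22, 9.03), N = (9.22, -9.03). Equal radii place D and S the same way about Q: D = Q + 12.9·n = (17.0, 35.7), S = Q − 12.9·n = (35.4, 17.7). Then |LD| = |D − L| = 39.6.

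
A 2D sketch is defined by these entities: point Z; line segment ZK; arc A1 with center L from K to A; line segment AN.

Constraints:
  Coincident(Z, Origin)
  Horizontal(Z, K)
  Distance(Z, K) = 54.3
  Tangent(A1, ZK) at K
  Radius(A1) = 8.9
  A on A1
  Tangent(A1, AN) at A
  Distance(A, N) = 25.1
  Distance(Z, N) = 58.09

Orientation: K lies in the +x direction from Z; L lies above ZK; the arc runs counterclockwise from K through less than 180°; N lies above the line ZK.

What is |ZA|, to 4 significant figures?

63.11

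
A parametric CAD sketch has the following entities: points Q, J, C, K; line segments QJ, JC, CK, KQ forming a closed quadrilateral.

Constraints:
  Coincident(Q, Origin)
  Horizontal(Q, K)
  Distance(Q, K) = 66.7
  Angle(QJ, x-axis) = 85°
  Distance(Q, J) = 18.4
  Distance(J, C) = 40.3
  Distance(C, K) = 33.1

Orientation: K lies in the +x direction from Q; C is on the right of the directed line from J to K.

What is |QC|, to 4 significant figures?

34.52

Checks: Q = (0.00, 0.00) ✓; |JC| = 40.30 ✓; |CK| = 33.10 ✓.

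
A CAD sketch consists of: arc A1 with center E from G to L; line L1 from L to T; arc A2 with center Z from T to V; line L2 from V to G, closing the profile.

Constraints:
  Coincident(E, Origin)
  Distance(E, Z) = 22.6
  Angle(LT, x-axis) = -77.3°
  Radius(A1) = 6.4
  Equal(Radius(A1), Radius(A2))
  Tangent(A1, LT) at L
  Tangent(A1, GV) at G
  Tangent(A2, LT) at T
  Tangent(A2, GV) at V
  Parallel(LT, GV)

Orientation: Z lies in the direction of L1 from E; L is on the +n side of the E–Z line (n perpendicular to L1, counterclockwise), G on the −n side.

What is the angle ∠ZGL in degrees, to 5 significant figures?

74.189°

E is at the origin and Z lies 22.6 along u from E, so Z = 22.6·u = (4.9685, -22.047). Tangency of A1 to both parallel lines with radius 6.4 puts L and G at E ± 6.4·n: L = (6.2434, 1.4070), G = (-6.2434, -1.4070). Then cos ∠ZGL = GZ·GL / (|GZ||GL|), giving 74.189°.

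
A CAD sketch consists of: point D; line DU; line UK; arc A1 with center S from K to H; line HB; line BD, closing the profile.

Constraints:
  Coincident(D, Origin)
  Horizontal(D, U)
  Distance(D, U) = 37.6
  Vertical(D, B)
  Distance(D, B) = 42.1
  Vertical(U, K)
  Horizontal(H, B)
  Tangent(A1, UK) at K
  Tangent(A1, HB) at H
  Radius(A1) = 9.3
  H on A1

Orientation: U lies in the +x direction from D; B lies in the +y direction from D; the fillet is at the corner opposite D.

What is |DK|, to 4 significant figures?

49.90

D is at the origin; DU is horizontal with |DU| = 37.6 and U on the +x side, so U = (37.60, 0.000). DB is vertical with |DB| = 42.1 and B on the +y side, so B = (0.000, 42.10). The virtual corner opposite D is at (37.60, 42.10). Tangency of A1 to UK means the radius SK is perpendicular to UK and A1 meets HB tangentially, so SH is at right angles to HB, with radius 9.3, so the center S sits 9.3 in from both sides at S = (28.30, 32.80). That places the tangent points at K = (37.60, 32.80) on UK and H = (28.30, 42.10) on HB. Then |DK| = |K − D| = 49.90.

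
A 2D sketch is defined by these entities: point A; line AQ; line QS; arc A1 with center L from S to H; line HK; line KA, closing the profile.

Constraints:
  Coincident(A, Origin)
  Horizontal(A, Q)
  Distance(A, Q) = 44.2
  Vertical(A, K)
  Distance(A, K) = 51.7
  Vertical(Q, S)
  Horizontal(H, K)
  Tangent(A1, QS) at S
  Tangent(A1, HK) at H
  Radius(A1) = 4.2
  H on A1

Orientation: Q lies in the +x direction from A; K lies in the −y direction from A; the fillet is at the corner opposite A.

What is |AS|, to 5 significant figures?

64.884

The virtual corner opposite A is at (44.200, -51.700). A1 meets QS tangentially, so LS is at right angles to QS and tangency of A1 to HK means the radius LH is perpendicular to HK, with radius 4.2, so the center L sits 4.2 in from both sides at L = (40.000, -47.500). That places the tangent points at S = (44.200, -47.500) on QS and H = (40.000, -51.700) on HK. Then |AS| = |S − A| = 64.884.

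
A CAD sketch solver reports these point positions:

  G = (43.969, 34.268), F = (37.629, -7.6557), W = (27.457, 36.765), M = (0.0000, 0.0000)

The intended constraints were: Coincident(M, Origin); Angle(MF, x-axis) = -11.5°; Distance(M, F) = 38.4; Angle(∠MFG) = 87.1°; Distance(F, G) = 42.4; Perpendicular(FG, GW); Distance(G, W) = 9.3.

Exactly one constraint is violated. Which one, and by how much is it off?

Distance(G, W) = 9.3 — off by 7.40.

M = (0.00, 0.00) ✓; MF at -11.50° ✓; |MF| = 38.40 ✓; ∠MFG = 87.10° ✓; |FG| = 42.40 ✓; ∠(FG, GW) = 90.00° ✓; |GW| = 16.70 ✗.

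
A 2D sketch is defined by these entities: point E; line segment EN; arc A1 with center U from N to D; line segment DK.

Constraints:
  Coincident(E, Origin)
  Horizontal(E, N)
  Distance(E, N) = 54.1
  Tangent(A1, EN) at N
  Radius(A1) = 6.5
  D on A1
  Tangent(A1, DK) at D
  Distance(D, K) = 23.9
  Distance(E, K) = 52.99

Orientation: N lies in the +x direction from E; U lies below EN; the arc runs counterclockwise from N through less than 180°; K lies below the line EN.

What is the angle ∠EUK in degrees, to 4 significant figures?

73.32°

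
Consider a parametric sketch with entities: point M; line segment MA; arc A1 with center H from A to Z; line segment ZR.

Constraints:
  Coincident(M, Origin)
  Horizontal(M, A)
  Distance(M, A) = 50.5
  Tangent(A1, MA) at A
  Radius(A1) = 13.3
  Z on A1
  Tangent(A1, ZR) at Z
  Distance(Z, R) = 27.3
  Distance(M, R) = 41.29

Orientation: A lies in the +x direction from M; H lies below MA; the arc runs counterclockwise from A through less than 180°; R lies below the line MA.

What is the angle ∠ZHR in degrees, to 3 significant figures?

64.0°

Checks: |HA| = 13.30 ✓; |HZ| = 13.30 ✓; ∠(HZ, ZR) = 90.00° ✓; |ZR| = 27.30 ✓; |MR| = 41.29 ✓.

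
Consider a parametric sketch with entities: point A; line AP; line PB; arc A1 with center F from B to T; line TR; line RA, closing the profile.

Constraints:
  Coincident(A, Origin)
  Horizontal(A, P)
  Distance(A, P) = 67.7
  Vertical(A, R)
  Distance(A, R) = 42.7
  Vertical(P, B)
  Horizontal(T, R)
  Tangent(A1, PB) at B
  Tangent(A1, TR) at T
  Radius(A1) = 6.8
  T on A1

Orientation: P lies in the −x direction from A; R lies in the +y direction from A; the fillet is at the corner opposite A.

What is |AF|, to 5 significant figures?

70.694

A and R share the same x with |AR| = 42.7 and R on the +y side, so R = (0.0000, 42.700). The virtual corner opposite A is at (-67.700, 42.700). The tangent condition forces FB to be normal to PB and the tangent condition forces FT to be normal to TR, with radius 6.8, so the center F sits 6.8 in from both sides at F = (-60.900, 35.900). Then |AF| = |F − A| = 70.694.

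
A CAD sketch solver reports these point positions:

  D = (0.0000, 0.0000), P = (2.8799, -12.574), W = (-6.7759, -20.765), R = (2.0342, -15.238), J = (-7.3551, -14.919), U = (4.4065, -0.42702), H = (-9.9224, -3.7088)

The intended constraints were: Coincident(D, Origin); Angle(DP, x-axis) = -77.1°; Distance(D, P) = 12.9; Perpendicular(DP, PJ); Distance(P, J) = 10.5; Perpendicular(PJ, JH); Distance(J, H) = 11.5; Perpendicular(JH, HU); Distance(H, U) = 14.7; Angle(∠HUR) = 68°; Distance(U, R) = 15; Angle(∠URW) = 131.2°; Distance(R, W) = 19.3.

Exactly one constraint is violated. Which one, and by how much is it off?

Distance(R, W) = 19.3 — off by 8.90.

D = (0.00, 0.00) ✓; DP at -77.10° ✓; |DP| = 12.90 ✓; ∠(DP, PJ) = 90.00° ✓; |PJ| = 10.50 ✓; ∠(PJ, JH) = 90.01° ✓; |JH| = 11.50 ✓; ∠(JH, HU) = 90.00° ✓; |HU| = 14.70 ✓; ∠HUR = 68.00° ✓; |UR| = 15.00 ✓; ∠URW = 131.2° ✓; |RW| = 10.40 ✗.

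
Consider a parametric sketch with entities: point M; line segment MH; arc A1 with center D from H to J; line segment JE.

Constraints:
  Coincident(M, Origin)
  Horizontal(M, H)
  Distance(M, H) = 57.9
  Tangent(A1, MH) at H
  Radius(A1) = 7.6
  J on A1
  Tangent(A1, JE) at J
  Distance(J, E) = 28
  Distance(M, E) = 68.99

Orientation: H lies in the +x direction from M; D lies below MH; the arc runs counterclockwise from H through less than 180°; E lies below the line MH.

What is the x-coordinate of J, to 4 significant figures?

50.61

M is at the origin; MH is horizontal with |MH| = 57.9 and H on the +x side, so H = (57.90, 0.000). A1 meets MH tangentially, so DH is at right angles to MH, so D = H + (0, -7.6) = (57.90, -7.600). Since DJ ⟂ JE (tangency), |DE| = √(7.6² + 28.0²) = 29.01 regardless of where J sits on A1. So E lies on both circle(M, 68.99) and circle(D, 29.01); the below-MH intersection is E = (58.48, -36.61). J is the foot of the tangent from E: J = (50.61, -9.736).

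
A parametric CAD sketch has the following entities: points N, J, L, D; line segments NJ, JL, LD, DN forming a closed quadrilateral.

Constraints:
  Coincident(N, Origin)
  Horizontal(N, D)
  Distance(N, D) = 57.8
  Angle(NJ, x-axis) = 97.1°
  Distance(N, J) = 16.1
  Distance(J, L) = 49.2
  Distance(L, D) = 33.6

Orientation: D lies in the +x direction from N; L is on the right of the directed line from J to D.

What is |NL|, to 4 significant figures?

37.22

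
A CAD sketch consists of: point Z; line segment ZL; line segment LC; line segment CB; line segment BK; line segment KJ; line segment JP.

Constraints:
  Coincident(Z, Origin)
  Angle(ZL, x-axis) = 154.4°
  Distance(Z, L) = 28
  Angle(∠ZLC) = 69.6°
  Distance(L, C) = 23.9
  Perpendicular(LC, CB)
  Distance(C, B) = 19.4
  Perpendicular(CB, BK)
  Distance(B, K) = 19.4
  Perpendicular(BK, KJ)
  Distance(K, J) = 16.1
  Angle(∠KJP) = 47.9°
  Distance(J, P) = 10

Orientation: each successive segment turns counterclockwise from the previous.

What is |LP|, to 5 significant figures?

15.562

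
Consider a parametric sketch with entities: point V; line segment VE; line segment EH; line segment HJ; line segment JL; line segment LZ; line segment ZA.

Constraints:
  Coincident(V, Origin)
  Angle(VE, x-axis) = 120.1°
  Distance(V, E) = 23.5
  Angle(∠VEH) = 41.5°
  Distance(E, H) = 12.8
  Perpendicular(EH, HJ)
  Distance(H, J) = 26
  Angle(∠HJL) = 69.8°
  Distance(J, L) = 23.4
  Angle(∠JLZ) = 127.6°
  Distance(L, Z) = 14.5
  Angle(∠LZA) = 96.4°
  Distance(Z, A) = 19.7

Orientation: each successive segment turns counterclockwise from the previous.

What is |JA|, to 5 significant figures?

30.991

V is at the origin; VE runs at 120.1° with length 23.5, so E = (-11.786, 20.331). ∠VEH = 41.5° gives EH at -101.40° from the x-axis; with |EH| = 12.8, H = (-14.316, 7.7836). The perpendicularity gives HJ at right angles to EH, so HJ runs at -11.400°; with |HJ| = 26.0, J = (11.172, 2.6445). ∠HJL = 69.8° gives JL at 98.800° from the x-axis; with |JL| = 23.4, L = (7.5917, 25.769). ∠JLZ = 127.6° gives LZ at 151.20° from the x-axis; with |LZ| = 14.5, Z = (-5.1148, 32.754). ∠LZA = 96.4° gives ZA at -125.20° from the x-axis; with |ZA| = 19.7, A = (-16.470, 16.657). Then |JA| = |A − J| = 30.991.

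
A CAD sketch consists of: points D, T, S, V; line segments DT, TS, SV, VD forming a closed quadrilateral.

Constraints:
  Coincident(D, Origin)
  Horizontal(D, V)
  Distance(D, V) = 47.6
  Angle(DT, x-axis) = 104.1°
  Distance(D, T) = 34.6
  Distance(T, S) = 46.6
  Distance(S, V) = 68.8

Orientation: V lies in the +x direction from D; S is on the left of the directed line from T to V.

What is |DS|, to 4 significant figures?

70.13

D is at the origin; DV is horizontal with |DV| = 47.6 and V in +x, so V = (47.6, 0). DT runs at 104.1° with |DT| = 34.6, so T = (-8.429, 33.56). S is determined by |TS| = 46.6 and |SV| = 68.8 together: it lies at the intersection of circle(T, 46.6) and circle(V, 68.8). With |TV| = 65.31, the foot of the radical line on TV is 13.04 from T and the perpendicular offset is √(46.6² − 13.04²) = 44.74. Taking the left-of-TV solution: S = (25.75, 65.24).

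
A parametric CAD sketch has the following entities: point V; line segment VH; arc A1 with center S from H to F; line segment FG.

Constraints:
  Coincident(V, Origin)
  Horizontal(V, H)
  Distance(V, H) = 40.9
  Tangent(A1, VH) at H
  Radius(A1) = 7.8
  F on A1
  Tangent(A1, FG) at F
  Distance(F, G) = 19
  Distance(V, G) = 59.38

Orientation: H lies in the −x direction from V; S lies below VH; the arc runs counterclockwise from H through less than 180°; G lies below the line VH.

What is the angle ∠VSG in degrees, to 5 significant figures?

143.25°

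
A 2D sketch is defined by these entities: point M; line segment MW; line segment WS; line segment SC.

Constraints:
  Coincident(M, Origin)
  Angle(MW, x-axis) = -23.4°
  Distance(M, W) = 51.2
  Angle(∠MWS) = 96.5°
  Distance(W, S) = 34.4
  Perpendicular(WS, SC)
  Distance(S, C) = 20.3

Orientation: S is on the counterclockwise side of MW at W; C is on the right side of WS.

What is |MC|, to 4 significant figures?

81.74

M is at the origin; MW runs at -23.4° with length 51.2, so W = 51.2·(cos -23.4°, sin -23.4°) = (46.99, -20.33). ∠MWS = 96.5°, so WS runs at -23.4° + (180° − 96.5°) = 60.10° from the x-axis; with |WS| = 34.4, S = W + 34.4·(cos 60.10°, sin 60.10°) = (64.14, 9.487). The perpendicularity gives SC at right angles to WS; with |SC| = 20.3 on the right of WS, C = S + 20.3·(0.8669, -0.4985) = (81.74, -0.6320). Then |MC| = |C − M| = 81.74.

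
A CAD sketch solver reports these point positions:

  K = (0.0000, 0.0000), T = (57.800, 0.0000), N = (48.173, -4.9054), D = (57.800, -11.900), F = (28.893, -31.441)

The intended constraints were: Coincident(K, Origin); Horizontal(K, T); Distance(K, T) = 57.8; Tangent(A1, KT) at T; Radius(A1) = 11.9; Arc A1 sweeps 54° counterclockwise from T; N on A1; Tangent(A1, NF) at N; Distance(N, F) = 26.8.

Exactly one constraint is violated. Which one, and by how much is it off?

Distance(N, F) = 26.8 — off by 6.00.

K = (0.00, 0.00) ✓; K.y = 0.00, T.y = 0.00 ✓; |KT| = 57.80 ✓; ∠(DT, TK) = 90.00° ✓; |DT| = 11.90 ✓; bearing(D→N) − bearing(D→T) = 54.00° ✓; |DN| = 11.90 ✓; ∠(DN, NF) = 90.00° ✓; |NF| = 32.80 ✗.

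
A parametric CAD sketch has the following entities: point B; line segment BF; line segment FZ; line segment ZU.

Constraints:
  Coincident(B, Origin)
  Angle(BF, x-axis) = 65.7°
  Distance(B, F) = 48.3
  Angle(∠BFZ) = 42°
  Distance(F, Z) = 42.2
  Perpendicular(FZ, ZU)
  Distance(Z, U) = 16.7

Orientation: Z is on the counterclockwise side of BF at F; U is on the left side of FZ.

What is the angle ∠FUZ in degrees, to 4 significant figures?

68.41°

B is at the origin; BF runs at 65.7° with length 48.3, so F = 48.3·(cos 65.7°, sin 65.7°) = (19.88, 44.02). ∠BFZ = 42.0°, so FZ runs at 65.7° + (180° − 42.0°) = 203.7° from the x-axis; with |FZ| = 42.2, Z = F + 42.2·(cos 203.7°, sin 203.7°) = (-18.76, 27.06). FZ is perpendicular to ZU; with |ZU| = 16.7 on the left of FZ, U = Z + 16.7·(0.4019, -0.9157) = (-12.05, 11.77). Then cos ∠FUZ = UF·UZ / (|UF||UZ|), giving 68.41°.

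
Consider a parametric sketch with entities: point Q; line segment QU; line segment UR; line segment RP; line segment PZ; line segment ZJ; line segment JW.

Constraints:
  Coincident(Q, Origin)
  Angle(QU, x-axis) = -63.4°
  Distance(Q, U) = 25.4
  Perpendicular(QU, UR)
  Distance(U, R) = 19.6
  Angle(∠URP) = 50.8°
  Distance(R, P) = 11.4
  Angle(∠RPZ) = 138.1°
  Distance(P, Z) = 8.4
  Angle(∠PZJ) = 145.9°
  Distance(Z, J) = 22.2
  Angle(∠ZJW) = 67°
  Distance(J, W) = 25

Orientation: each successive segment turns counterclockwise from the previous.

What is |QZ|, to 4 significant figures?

15.81

∠URP = 50.8° gives RP at 155.8° from the x-axis; with |RP| = 11.4, P = (18.50, -9.262). ∠RPZ = 138.1° gives PZ at -162.3° from the x-axis; with |PZ| = 8.4, Z = (10.50, -11.82). Then |QZ| = |Z − Q| = 15.81.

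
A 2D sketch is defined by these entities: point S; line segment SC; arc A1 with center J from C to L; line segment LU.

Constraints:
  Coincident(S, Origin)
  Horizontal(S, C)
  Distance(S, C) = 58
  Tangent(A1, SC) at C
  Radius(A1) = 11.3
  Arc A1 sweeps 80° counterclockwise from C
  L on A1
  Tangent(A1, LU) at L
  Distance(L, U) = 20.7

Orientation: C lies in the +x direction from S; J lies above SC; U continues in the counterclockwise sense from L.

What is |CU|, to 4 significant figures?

33.17

S is at the origin; SC is horizontal with |SC| = 58.0 and C on the +x side, so C = (58.00, 0.000). Since A1 is tangent to SC there, JC ⟂ SC, so J = C + (0, 11.3) = (58.00, 11.30). On A1, C sits at bearing -90° from J; an 80° counterclockwise sweep puts L at bearing -10°, so L = J + 11.3·(cos -10°, sin -10°) = (69.13, 9.338). The tangent condition forces JL to be normal to LU, so LU runs along (−sin -10°, cos -10°); with |LU| = 20.7, U = (72.72, 29.72). Then |CU| = |U − C| = 33.17.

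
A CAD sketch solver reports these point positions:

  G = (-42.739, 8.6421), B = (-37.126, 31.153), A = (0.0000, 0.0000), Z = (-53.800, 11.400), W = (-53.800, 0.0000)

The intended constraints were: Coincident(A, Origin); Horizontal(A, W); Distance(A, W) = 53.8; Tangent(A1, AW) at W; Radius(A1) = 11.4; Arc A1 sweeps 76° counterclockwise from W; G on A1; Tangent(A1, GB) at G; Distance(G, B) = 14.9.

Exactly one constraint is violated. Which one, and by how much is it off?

Distance(G, B) = 14.9 — off by 8.30.

A = (0.00, 0.00) ✓; A.y = 0.00, W.y = 0.00 ✓; |AW| = 53.80 ✓; ∠(ZW, WA) = 90.00° ✓; |ZW| = 11.40 ✓; bearing(Z→G) − bearing(Z→W) = 76.00° ✓; |ZG| = 11.40 ✓; ∠(ZG, GB) = 90.00° ✓; |GB| = 23.20 ✗.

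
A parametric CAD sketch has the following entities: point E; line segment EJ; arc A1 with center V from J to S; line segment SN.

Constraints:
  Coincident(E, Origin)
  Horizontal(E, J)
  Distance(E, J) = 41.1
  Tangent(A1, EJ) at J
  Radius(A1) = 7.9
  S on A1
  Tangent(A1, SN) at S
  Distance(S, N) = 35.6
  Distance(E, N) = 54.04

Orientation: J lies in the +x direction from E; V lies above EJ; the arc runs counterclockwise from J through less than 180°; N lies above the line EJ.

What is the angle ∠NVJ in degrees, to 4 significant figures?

166.1°

Checks: |VS| = 7.900 ✓; ∠(VS, SN) = 90.00° ✓; |SN| = 35.60 ✓; |EN| = 54.04 ✓.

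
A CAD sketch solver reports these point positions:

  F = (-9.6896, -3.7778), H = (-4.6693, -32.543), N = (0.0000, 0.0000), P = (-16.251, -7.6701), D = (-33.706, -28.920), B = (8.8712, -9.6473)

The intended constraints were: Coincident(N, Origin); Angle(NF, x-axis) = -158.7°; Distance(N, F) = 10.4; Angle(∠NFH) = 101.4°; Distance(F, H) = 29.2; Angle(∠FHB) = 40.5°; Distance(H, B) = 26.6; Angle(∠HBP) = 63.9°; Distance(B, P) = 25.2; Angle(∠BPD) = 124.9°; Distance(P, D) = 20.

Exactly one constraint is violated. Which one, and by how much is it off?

Distance(P, D) = 20 — off by 7.50.

N = (0.00, 0.00) ✓; NF at -158.7° ✓; |NF| = 10.40 ✓; ∠NFH = 101.4° ✓; |FH| = 29.20 ✓; ∠FHB = 40.50° ✓; |HB| = 26.60 ✓; ∠HBP = 63.90° ✓; |BP| = 25.20 ✓; ∠BPD = 124.9° ✓; |PD| = 27.50 ✗.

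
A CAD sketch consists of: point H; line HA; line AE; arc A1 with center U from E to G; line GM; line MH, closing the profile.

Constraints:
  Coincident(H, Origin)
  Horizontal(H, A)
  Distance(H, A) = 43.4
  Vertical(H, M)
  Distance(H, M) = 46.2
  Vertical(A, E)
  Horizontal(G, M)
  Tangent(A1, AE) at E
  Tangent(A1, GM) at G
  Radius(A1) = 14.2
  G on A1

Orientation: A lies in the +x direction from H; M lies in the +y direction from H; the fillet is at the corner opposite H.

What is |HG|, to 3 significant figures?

54.7

The virtual corner opposite H is at (43.4, 46.2). Tangency of A1 to AE means the radius UE is perpendicular to AE and tangency of A1 to GM means the radius UG is perpendicular to GM, with radius 14.2, so the center U sits 14.2 in from both sides at U = (29.2, 32.0). That places the tangent points at E = (43.4, 32.0) on AE and G = (29.2, 46.2) on GM. Then |HG| = |G − H| = 54.7.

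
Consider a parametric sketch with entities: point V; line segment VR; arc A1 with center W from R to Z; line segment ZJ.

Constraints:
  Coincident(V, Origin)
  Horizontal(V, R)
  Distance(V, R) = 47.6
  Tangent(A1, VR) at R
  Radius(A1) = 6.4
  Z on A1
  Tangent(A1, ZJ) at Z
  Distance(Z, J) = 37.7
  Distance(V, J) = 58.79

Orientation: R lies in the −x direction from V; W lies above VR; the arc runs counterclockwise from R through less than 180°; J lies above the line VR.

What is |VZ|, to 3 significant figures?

41.7

Checks: |WZ| = 6.400 ✓; ∠(WZ, ZJ) = 90.00° ✓; |ZJ| = 37.70 ✓; |VJ| = 58.79 ✓.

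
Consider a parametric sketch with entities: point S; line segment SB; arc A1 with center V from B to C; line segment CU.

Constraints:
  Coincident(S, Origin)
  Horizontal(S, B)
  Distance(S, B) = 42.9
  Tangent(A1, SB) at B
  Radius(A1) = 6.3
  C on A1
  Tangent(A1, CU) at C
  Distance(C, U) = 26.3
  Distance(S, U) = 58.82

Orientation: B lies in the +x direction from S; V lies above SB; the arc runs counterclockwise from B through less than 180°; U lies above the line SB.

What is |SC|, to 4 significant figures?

49.61

S is at the origin; SB is horizontal with |SB| = 42.9 and B on the +x side, so B = (42.90, 0.000). A1 meets SB tangentially, so VB is at right angles to SB, so V = B + (0, 6.3) = (42.90, 6.300). Since VC ⟂ CU (tangency), |VU| = √(6.3² + 26.3²) = 27.04 regardless of where C sits on A1. So U lies on both circle(S, 58.82) and circle(V, 27.04); the above-SB intersection is U = (48.92, 32.67). C is the foot of the tangent from U: C = (49.20, 6.368).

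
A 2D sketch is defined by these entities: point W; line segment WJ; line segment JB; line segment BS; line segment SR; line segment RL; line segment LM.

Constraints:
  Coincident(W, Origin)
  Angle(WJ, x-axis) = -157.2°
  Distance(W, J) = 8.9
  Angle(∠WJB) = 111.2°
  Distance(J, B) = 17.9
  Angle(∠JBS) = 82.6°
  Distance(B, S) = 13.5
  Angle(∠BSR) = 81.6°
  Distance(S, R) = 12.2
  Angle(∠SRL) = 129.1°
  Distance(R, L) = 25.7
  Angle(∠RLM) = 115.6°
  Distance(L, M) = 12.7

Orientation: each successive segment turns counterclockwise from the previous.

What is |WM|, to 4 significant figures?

31.94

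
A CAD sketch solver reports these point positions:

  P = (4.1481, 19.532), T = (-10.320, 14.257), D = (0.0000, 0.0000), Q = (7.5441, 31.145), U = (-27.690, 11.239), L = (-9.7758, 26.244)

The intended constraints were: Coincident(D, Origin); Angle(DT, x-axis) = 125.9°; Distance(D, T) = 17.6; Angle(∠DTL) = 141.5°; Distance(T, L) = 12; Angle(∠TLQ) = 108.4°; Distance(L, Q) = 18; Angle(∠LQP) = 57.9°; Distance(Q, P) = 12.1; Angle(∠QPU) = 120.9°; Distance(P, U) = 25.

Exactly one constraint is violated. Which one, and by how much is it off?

Distance(P, U) = 25 — off by 7.90.

D = (0.00, 0.00) ✓; DT at 125.9° ✓; |DT| = 17.60 ✓; ∠DTL = 141.5° ✓; |TL| = 12.00 ✓; ∠TLQ = 108.4° ✓; |LQ| = 18.00 ✓; ∠LQP = 57.90° ✓; |QP| = 12.10 ✓; ∠QPU = 120.9° ✓; |PU| = 32.90 ✗.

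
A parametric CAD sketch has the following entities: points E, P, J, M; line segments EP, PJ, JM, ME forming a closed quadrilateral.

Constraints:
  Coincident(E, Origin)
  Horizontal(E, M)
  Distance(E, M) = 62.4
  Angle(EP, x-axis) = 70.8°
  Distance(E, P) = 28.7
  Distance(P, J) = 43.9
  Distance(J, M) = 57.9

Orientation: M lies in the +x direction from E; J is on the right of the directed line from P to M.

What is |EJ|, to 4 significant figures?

18.12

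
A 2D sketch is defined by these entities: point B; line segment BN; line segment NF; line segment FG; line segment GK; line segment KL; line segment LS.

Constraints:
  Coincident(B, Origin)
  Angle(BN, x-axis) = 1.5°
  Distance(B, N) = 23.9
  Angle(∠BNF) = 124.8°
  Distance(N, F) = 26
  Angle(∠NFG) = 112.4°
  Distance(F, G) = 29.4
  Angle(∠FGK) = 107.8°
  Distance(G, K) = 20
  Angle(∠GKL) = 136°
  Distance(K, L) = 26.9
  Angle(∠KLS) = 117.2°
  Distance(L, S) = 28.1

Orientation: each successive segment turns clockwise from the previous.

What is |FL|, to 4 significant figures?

49.23

B is at the origin; BN runs at 1.5° with length 23.9, so N = (23.89, 0.6256). ∠BNF = 124.8° gives NF at -53.70° from the x-axis; with |NF| = 26.0, F = (39.28, -20.33). ∠NFG = 112.4° gives FG at -121.3° from the x-axis; with |FG| = 29.4, G = (24.01, -45.45). ∠FGK = 107.8° gives GK at 166.5° from the x-axis; with |GK| = 20.0, K = (4.563, -40.78). ∠GKL = 136.0° gives KL at 122.5° from the x-axis; with |KL| = 26.9, L = (-9.890, -18.09). Then |FL| = |L − F| = 49.23.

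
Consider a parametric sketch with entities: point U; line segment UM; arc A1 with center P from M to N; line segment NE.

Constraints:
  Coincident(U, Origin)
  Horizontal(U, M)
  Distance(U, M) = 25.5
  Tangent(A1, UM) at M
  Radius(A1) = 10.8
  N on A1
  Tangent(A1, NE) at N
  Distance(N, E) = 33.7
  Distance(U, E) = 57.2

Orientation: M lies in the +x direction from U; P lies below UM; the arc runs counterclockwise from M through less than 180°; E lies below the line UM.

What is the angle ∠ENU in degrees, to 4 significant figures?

170.1°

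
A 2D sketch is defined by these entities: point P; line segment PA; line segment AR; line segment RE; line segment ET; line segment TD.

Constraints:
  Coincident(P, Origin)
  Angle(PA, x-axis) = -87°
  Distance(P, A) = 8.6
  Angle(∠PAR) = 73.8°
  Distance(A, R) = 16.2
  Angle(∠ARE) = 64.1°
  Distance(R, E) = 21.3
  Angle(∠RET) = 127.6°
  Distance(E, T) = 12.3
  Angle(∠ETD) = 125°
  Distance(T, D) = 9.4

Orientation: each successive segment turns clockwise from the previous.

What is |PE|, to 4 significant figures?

11.79

P is at the origin; PA runs at -87.0° with length 8.6, so A = (0.4501, -8.588). ∠PAR = 73.8° gives AR at 166.8° from the x-axis; with |AR| = 16.2, R = (-15.32, -4.889). ∠ARE = 64.1° gives RE at 50.90° from the x-axis; with |RE| = 21.3, E = (-1.888, 11.64). Then |PE| = |E − P| = 11.79.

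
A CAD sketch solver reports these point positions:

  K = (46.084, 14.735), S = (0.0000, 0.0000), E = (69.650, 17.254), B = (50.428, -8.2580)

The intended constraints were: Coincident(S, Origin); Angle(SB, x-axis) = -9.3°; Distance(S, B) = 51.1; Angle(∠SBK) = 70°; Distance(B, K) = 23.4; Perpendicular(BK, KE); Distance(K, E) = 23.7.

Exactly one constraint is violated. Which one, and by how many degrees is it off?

Perpendicular(BK, KE) — off by 4.60°.

S = (0.00, 0.00) ✓; SB at -9.300° ✓; |SB| = 51.10 ✓; ∠SBK = 70.00° ✓; |BK| = 23.40 ✓; ∠(BK, KE) = 94.60° ✗; |KE| = 23.70 ✓.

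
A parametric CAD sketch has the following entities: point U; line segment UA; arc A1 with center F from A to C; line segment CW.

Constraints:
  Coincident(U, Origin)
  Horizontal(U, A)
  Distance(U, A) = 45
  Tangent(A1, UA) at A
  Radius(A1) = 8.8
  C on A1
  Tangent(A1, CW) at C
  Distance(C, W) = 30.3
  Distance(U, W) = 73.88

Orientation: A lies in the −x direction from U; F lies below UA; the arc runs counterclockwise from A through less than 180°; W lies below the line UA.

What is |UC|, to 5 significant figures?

53.026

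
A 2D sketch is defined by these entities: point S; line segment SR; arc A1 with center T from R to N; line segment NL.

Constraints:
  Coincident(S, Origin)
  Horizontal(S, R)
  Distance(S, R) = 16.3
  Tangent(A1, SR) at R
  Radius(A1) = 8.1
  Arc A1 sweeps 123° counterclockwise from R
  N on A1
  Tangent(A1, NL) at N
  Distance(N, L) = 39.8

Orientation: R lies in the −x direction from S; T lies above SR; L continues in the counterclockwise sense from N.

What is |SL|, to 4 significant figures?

55.48

S is at the origin; S and R share the same y with |SR| = 16.3 and R on the −x side, so R = (-16.30, 0.000). Since A1 is tangent to SR there, TR ⟂ SR, so T = R + (0, 8.1) = (-16.30, 8.100). On A1, R sits at bearing -90° from T; a 123° counterclockwise sweep puts N at bearing 33°, so N = T + 8.1·(cos 33°, sin 33°) = (-9.507, 12.51). The tangent condition forces TN to be normal to NL, so NL runs along (−sin 33°, cos 33°); with |NL| = 39.8, L = (-31.18, 45.89). Then |SL| = |L − S| = 55.48.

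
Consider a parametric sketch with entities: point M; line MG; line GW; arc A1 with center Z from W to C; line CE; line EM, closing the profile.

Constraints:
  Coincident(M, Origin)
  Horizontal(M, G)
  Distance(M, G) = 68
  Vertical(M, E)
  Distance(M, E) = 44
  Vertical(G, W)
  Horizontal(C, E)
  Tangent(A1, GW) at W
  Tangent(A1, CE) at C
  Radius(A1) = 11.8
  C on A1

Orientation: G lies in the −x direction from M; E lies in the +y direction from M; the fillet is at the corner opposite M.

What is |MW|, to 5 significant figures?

75.239

M is at the origin; M and G share the same y with |MG| = 68.0 and G on the −x side, so G = (-68.000, 0.0000). ME is vertical with |ME| = 44.0 and E on the +y side, so E = (0.0000, 44.000). The virtual corner opposite M is at (-68.000, 44.000). Since A1 is tangent to GW there, ZW ⟂ GW and since A1 is tangent to CE there, ZC ⟂ CE, with radius 11.8, so the center Z sits 11.8 in from both sides at Z = (-56.200, 32.200). That places the tangent points at W = (-68.000, 32.200) on GW and C = (-56.200, 44.000) on CE. Then |MW| = |W − M| = 75.239.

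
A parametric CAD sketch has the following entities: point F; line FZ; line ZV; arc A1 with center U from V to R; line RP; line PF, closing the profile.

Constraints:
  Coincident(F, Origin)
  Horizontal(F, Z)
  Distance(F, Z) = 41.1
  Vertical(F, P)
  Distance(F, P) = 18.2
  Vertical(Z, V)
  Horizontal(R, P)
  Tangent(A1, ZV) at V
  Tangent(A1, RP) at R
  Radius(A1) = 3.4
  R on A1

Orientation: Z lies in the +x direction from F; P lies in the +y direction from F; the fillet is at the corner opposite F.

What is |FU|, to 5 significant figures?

40.501

F is at the origin; F and Z share the same y with |FZ| = 41.1 and Z on the +x side, so Z = (41.100, 0.0000). FP is vertical with |FP| = 18.2 and P on the +y side, so P = (0.0000, 18.200). The virtual corner opposite F is at (41.100, 18.200). Tangency of A1 to ZV means the radius UV is perpendicular to ZV and tangency of A1 to RP means the radius UR is perpendicular to RP, with radius 3.4, so the center U sits 3.4 in from both sides at U = (37.700, 14.800). Then |FU| = |U − F| = 40.501.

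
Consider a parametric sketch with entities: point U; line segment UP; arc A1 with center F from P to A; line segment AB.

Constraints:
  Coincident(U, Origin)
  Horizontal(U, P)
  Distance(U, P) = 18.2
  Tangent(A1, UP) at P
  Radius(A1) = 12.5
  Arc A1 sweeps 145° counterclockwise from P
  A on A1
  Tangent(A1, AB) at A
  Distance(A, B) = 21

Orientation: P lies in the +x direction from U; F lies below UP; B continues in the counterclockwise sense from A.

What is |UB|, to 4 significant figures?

44.80

U is at the origin; UP is horizontal with |UP| = 18.2 and P on the +x side, so P = (18.20, 0.000). Since A1 is tangent to UP there, FP ⟂ UP, so F = P + (0, -12.5) = (18.20, -12.50). On A1, P sits at bearing 90° from F; a 145° counterclockwise sweep puts A at bearing 235°, so A = F + 12.5·(cos 235°, sin 235°) = (11.03, -22.74). A1 meets AB tangentially, so FA is at right angles to AB, so AB runs along (−sin 235°, cos 235°); with |AB| = 21.0, B = (28.23, -34.78). Then |UB| = |B − U| = 44.80.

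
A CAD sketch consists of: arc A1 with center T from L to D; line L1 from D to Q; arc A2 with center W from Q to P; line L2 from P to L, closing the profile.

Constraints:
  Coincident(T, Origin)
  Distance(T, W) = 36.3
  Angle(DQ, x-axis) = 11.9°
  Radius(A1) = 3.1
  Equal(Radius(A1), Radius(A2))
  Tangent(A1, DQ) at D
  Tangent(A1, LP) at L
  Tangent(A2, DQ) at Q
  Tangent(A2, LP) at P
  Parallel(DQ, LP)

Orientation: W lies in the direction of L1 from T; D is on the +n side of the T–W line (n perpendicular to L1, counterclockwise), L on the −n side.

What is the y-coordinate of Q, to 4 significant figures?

10.52

The slot axis is L1's direction at 11.9°, so u = (cos 11.9°, sin 11.9°) = (0.9785, 0.2062) and n = (−sin 11.9°, cos 11.9°) = (-0.2062, 0.9785). T is at the origin and W lies 36.3 along u from T, so W = 36.3·u = (35.52, 7.485). Tangency of A1 to both parallel lines with radius 3.1 puts D and L at T ± 3.1·n: D = (-0.6392, 3.033), L = (0.6392, -3.033). Equal radii place Q and P the same way about W: Q = W + 3.1·n = (34.88, 10.52), P = W − 3.1·n = (36.16, 4.452). So Q.y = 10.52.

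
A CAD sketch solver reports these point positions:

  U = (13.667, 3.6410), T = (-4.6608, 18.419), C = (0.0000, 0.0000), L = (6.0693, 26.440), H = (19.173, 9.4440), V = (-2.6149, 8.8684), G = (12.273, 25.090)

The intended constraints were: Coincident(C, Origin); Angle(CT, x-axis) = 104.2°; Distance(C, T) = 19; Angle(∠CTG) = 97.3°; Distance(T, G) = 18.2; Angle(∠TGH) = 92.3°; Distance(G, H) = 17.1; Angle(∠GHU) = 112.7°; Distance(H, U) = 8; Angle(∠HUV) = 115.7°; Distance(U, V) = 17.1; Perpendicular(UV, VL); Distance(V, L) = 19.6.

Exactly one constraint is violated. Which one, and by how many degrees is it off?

Perpendicular(UV, VL) — off by 8.50°.

C = (0.00, 0.00) ✓; CT at 104.2° ✓; |CT| = 19.00 ✓; ∠CTG = 97.30° ✓; |TG| = 18.20 ✓; ∠TGH = 92.30° ✓; |GH| = 17.10 ✓; ∠GHU = 112.7° ✓; |HU| = 7.999 ✓; ∠HUV = 115.7° ✓; |UV| = 17.10 ✓; ∠(UV, VL) = 98.50° ✗; |VL| = 19.60 ✓.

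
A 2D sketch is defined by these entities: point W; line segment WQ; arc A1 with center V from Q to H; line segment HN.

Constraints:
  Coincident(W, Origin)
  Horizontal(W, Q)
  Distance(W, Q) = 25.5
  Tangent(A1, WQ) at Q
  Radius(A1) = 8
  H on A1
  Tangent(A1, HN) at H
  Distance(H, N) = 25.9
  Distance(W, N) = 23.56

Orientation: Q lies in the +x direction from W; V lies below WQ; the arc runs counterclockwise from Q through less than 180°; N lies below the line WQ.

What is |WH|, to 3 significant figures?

19.5

Checks: W.y = 0.00, Q.y = 0.00 ✓; |VH| = 8.000 ✓; ∠(VH, HN) = 90.00° ✓; |HN| = 25.90 ✓; |WN| = 23.56 ✓.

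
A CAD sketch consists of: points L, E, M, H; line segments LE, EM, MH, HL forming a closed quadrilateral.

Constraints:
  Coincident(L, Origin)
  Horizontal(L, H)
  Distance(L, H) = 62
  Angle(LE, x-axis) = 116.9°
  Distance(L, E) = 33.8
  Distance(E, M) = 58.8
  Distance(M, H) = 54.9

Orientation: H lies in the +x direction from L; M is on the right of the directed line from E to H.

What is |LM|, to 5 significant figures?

25.003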